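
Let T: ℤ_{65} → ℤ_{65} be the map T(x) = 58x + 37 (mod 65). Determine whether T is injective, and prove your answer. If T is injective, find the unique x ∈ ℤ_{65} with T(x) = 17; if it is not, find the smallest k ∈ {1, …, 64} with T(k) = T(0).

Recall: T is injective if T(x_1) = T(x_2) implies x_1 = x_2.
Suppose T(x_1) = T(x_2) in ℤ_{65}. Then 58x_1 + 37 ≡ 58x_2 + 37 (mod 65), hence 58(x_1 − x_2) ≡ 0 (mod 65).
Since gcd(58, 65) = 1, 58 is invertible modulo 65, hence x_1 − x_2 ≡ 0 (mod 65), i.e. x_1 = x_2.
Thus T is injective.
We now compute 58⁻¹ mod 65 explicitly. Euclid's algorithm: 65 = 1·58 + 7, 58 = 8·7 + 2, 7 = 3·2 + 1; back-substituting gives 1 = 37·58 − 33·65, so 58⁻¹ ≡ 37 (mod 65).
Since T is injective, we find T⁻¹(17): we need 58x ≡ 17 − 37 ≡ 45 (mod 65). Using 58⁻¹ = 37: x ≡ 37·45 = 1665 = 25·65 + 40, so x = 40.
Check: T(40) = 58·40 + 37 = 2357 = 36·65 + 17 ≡ 17 (mod 65).

40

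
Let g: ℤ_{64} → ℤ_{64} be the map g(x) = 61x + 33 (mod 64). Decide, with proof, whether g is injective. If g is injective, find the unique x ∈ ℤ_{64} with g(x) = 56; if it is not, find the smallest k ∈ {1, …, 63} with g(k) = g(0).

If g(u) = g(v), then 61u ≡ 61v (mod 64). Because gcd(61, 64) = 1, we may cancel 61 to get u ≡ v (mod 64).
Thus g is injective.
We now compute 61⁻¹ mod 64 explicitly. Euclid's algorithm: 64 = 1·61 + 3, 61 = 20·3 + 1; back-substituting gives 1 = 21·61 − 20·64, so 61⁻¹ ≡ 21 (mod 64).
Since g is injective, we find g⁻¹(56): we need 61x ≡ 56 − 33 ≡ 23 (mod 64). Using 61⁻¹ = 21: x ≡ 21·23 = 483 = 7·64 + 35, so x = 35.
Check: g(35) = 61·35 + 33 = 2168 = 33·64 + 56 ≡ 56 (mod 64).

35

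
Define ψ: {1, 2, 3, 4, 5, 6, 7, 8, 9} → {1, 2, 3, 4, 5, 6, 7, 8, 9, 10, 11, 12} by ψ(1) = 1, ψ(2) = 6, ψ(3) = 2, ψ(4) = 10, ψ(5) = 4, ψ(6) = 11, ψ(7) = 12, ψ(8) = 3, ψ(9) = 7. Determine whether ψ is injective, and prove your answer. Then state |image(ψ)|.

The values ψ(1), …, ψ(9) are 1, 6, 2, 10, 4, 11, 12, 3, 7 — all distinct.
So ψ(u) = ψ(v) only when u = v, and ψ is injective.
The image of ψ is {1, 2, 3, 4, 6, 7, 10, 11, 12}, which has 9 elements.

9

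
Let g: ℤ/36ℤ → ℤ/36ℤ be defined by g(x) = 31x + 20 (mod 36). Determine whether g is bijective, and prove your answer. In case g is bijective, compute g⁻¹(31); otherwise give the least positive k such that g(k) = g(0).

Recall that g is injective if g(x_1) = g(x_2) implies x_1 = x_2.
If g(x_1) = g(x_2), then 31x_1 ≡ 31x_2 (mod 36). Because gcd(31, 36) = 1, we may cancel 31 to get x_1 ≡ x_2 (mod 36).
We now compute 31⁻¹ mod 36 explicitly. Euclid's algorithm: 36 = 1·31 + 5, 31 = 6·5 + 1; back-substituting gives 1 = 7·31 − 6·36, so 31⁻¹ ≡ 7 (mod 36).
Then y ↦ 7(y − 20) is a two-sided inverse to g, so every y ∈ ℤ/36ℤ has a preimage.
So g is bijective.
Since g is bijective, we find g⁻¹(31): we need 31x ≡ 31 − 20 ≡ 11 (mod 36). Using 31⁻¹ = 7: x ≡ 7·11 = 77 = 2·36 + 5, so x = 5.
Check: g(5) = 31·5 + 20 = 175 = 4·36 + 31 ≡ 31 (mod 36).

5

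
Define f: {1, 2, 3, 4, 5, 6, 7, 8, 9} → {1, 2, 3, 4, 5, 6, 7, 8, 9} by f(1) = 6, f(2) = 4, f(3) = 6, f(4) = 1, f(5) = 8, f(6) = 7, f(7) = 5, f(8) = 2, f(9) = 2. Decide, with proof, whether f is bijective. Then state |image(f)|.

7

f(1) = 6 = f(3) with 1 ≠ 3, so f is not injective, hence not bijective.
The image of f is {1, 2, 4, 5, 6, 7, 8}, which has 7 elements.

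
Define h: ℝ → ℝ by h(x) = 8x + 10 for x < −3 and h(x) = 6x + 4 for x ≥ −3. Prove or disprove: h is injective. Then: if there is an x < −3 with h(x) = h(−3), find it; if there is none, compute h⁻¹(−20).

Both pieces are strictly increasing (slopes 8 and 6), so each is injective on its own interval.
The left piece maps (−∞, −3) onto (−∞, −14); the right piece maps [−3, ∞) onto [−14, ∞).
These images are disjoint, so no value is attained by both pieces. Therefore h is injective.
Because the two images are disjoint, no x < −3 has h(x) = h(−3), so we compute h⁻¹(−20): −20 lies in (−∞, −14), so solve 8x + 10 = −20: x = (−20 − 10)/8 = −15/4.

-15/4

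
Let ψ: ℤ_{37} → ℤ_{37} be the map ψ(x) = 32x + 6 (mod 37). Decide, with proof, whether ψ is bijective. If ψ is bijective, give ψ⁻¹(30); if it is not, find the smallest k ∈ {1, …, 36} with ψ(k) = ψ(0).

Suppose ψ(u) = ψ(v) in ℤ_{37}. Then 32u + 6 ≡ 32v + 6 (mod 37), therefore 32(u − v) ≡ 0 (mod 37).
Since gcd(32, 37) = 1, 32 is invertible modulo 37, hence u − v ≡ 0 (mod 37), i.e. u = v.
We now compute 32⁻¹ mod 37 explicitly. Euclid's algorithm: 37 = 1·32 + 5, 32 = 6·5 + 2, 5 = 2·2 + 1; back-substituting gives 1 = 22·32 − 19·37, so 32⁻¹ ≡ 22 (mod 37).
Then y ↦ 22(y − 6) is a two-sided inverse to ψ, so every y ∈ ℤ_{37} has a preimage.
Therefore ψ is bijective.
Since ψ is bijective, we compute ψ⁻¹(30): solve 32x + 6 ≡ 30 (mod 37), i.e. 32x ≡ 24 (mod 37).
Multiplying by 32⁻¹ = 22 gives x ≡ 22·24 = 528 = 14·37 + 10 ≡ 10 (mod 37).
Check: ψ(10) = 32·10 + 6 = 326 = 8·37 + 30 ≡ 30 (mod 37).

10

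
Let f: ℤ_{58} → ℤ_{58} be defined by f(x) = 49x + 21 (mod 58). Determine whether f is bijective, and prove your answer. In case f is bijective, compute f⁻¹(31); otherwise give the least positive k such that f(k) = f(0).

44

Suppose f(u) = f(v) in ℤ_{58}. Then 49u + 21 ≡ 49v + 21 (mod 58), so 49(u − v) ≡ 0 (mod 58).
Since gcd(49, 58) = 1, 49 is invertible modulo 58, therefore u − v ≡ 0 (mod 58), i.e. u = v.
We now compute 49⁻¹ mod 58 explicitly. Euclid's algorithm: 58 = 1·49 + 9, 49 = 5·9 + 4, 9 = 2·4 + 1; back-substituting gives 1 = 45·49 − 38·58, so 49⁻¹ ≡ 45 (mod 58).
Then y ↦ 45(y − 21) is a two-sided inverse to f, so every y ∈ ℤ_{58} has a preimage.
Therefore f is bijective.
Since f is bijective, we compute f⁻¹(31): solve 49x + 21 ≡ 31 (mod 58), i.e. 49x ≡ 10 (mod 58).
Multiplying by 49⁻¹ = 45 gives x ≡ 45·10 = 450 = 7·58 + 44 ≡ 44 (mod 58).
Check: f(44) = 49·44 + 21 = 2177 = 37·58 + 31 ≡ 31 (mod 58).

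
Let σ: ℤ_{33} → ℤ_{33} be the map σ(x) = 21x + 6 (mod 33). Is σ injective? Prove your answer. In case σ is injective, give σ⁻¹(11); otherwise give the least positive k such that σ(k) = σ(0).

We have gcd(21, 33) = 3 > 1. Taking x_1 = 0 and x_2 = 11: σ(0) = 6 and σ(11) = 21·11 + 6 = 237 ≡ 6 (mod 33).
So σ(0) = σ(11) while 0 ≠ 11, thus σ is not injective.
Since σ is not injective, we find the least positive k with σ(k) = σ(0): this means 21k ≡ 0 (mod 33), i.e. 33 ∣ 21k. Since gcd(21, 33) = 3, dividing through by 3 this holds exactly when 11 ∣ 7k, and as gcd(7, 11) = 1, exactly when 11 ∣ k.
The smallest positive such k is 11.

11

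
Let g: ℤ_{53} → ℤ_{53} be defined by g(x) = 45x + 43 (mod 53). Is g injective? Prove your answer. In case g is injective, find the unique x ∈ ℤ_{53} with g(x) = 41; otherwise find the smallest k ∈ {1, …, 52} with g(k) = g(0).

By definition, g is injective when g(s) = g(t) forces s = t.
Suppose g(s) = g(t) in ℤ_{53}. Then 45s + 43 ≡ 45t + 43 (mod 53), hence 45(s − t) ≡ 0 (mod 53).
Since gcd(45, 53) = 1, 45 is invertible modulo 53, hence s − t ≡ 0 (mod 53), i.e. s = t.
Hence g is injective.
We now compute 45⁻¹ mod 53 explicitly. Euclid's algorithm: 53 = 1·45 + 8, 45 = 5·8 + 5, 8 = 1·5 + 3, 5 = 1·3 + 2, 3 = 1·2 + 1; back-substituting gives 1 = 33·45 − 28·53, so 45⁻¹ ≡ 33 (mod 53).
Since g is injective, we compute g⁻¹(41): solve 45x + 43 ≡ 41 (mod 53), i.e. 45x ≡ 51 (mod 53).
Multiplying by 45⁻¹ = 33 gives x ≡ 33·51 = 1683 = 31·53 + 40 ≡ 40 (mod 53).
Check: g(40) = 45·40 + 43 = 1843 = 34·53 + 41 ≡ 41 (mod 53).

40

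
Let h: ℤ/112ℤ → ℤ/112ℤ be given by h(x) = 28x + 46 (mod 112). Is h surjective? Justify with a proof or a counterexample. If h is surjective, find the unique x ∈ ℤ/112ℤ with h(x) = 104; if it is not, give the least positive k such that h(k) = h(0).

Since gcd(28, 112) = 28, we have 28x ≡ 0 (mod 28) for all x, so h(x) ≡ 18 (mod 28).
But 0 ≢ 18 (mod 28), so 0 ∈ ℤ/112ℤ has no preimage. Hence h is not surjective.
Since h is not surjective, we find the least positive k with h(k) = h(0): this means 28k ≡ 0 (mod 112), i.e. 112 ∣ 28k. Since gcd(28, 112) = 28, dividing through by 28 this holds exactly when 4 ∣ k.
The smallest positive such k is 4.

4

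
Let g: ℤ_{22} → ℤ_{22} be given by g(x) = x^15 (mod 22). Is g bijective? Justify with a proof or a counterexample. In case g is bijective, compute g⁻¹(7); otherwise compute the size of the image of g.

6

g(1) = 1^15 = 1.
g(3): Repeated squaring mod 22: 3^1 ≡ 3, 3^2 ≡ 3² = 9, 3^4 ≡ 9² = 81 ≡ 15, 3^8 ≡ 15² = 225 ≡ 5. Since 15 = 8 + 4 + 2 + 1, 3^15 ≡ 5·15·9·3: 5·15 = 75 ≡ 9, then 9·9 = 81 ≡ 15, then 15·3 = 45 ≡ 1. So 3^15 ≡ 1 (mod 22).
So g(1) = g(3) = 1 while 1 ≠ 3, therefore g is not injective, hence not bijective.
Since g is not bijective, we determine |image(g)|. Computing x^15 mod 22 for each x (by repeated squaring, reducing mod 22 at every step), the values g(0), g(1), …, g(21) are: 0, 1, 10, 1, 12, 1, 10, 21, 10, 1, 10, 11, 12, 21, 12, 1, 12, 21, 10, 21, 12, 21.
The distinct values are {0, 1, 10, 11, 12, 21}; there are 6 of them.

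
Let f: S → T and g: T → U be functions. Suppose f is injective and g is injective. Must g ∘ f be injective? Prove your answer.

Suppose (g ∘ f)(x_1) = (g ∘ f)(x_2), i.e. g(f(x_1)) = g(f(x_2)).
Since g is injective, f(x_1) = f(x_2). Since f is injective, x_1 = x_2. Thus g ∘ f is injective.

injective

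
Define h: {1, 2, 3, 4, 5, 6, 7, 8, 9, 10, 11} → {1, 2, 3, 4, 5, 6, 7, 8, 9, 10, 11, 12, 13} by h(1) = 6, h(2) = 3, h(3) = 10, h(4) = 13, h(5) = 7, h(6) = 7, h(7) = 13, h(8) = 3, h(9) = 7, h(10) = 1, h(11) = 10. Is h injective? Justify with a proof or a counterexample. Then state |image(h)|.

h(5) = 7 = h(6) with 5 ≠ 6, so h is not injective.
The image of h is {1, 3, 6, 7, 10, 13}, which has 6 elements.

6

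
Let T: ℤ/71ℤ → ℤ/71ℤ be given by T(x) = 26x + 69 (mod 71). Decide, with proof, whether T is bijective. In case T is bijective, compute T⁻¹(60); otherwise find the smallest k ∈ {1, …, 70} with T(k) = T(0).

57

By definition, T is injective if T(a) = T(b) implies a = b.
Suppose T(a) = T(b) in ℤ/71ℤ. Then 26a + 69 ≡ 26b + 69 (mod 71), so 26(a − b) ≡ 0 (mod 71).
Since gcd(26, 71) = 1, 26 is invertible modulo 71, hence a − b ≡ 0 (mod 71), i.e. a = b.
We now compute 26⁻¹ mod 71 explicitly. Euclid's algorithm: 71 = 2·26 + 19, 26 = 1·19 + 7, 19 = 2·7 + 5, 7 = 1·5 + 2, 5 = 2·2 + 1; back-substituting gives 1 = 41·26 − 15·71, so 26⁻¹ ≡ 41 (mod 71).
Then y ↦ 41(y − 69) is a two-sided inverse to T, so every y ∈ ℤ/71ℤ has a preimage.
Therefore T is bijective.
Since T is bijective, we find T⁻¹(60): we need 26x ≡ 60 − 69 ≡ 62 (mod 71). Using 26⁻¹ = 41: x ≡ 41·62 = 2542 = 35·71 + 57, so x = 57.
Check: T(57) = 26·57 + 69 = 1551 = 21·71 + 60 ≡ 60 (mod 71).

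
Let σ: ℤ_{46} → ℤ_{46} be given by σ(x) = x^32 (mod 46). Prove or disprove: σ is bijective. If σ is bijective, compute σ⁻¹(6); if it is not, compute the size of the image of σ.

24

σ(22): Repeated squaring mod 46: 22^1 ≡ 22, 22^2 ≡ 22² = 484 ≡ 24, 22^4 ≡ 24² = 576 ≡ 24, 22^8 ≡ 24² = 576 ≡ 24, 22^16 ≡ 24² = 576 ≡ 24, 22^32 ≡ 24² = 576 ≡ 24. So 22^32 ≡ 24 (mod 46).
σ(24): Repeated squaring mod 46: 24^1 ≡ 24, 24^2 ≡ 24² = 576 ≡ 24, 24^4 ≡ 24² = 576 ≡ 24, 24^8 ≡ 24² = 576 ≡ 24, 24^16 ≡ 24² = 576 ≡ 24, 24^32 ≡ 24² = 576 ≡ 24. So 24^32 ≡ 24 (mod 46).
So σ(22) = σ(24) = 24 while 22 ≠ 24, so σ is not injective, hence not bijective.
Since σ is not bijective, we determine |image(σ)|. Computing x^32 mod 46 for each x (by repeated squaring, reducing mod 46 at every step), the values σ(0), σ(1), …, σ(45) are: 0, 1, 12, 31, 6, 9, 4, 13, 26, 41, 16, 25, 2, 39, 18, 3, 36, 27, 32, 29, 8, 35, 24, 23, 24, 35, 8, 29, 32, 27, 36, 3, 18, 39, 2, 25, 16, 41, 26, 13, 4, 9, 6, 31, 12, 1.
The distinct values are {0, 1, 2, 3, 4, 6, 8, 9, 12, 13, 16, 18, 23, 24, 25, 26, 27, 29, 31, 32, 35, 36, 39, 41}; there are 24 of them.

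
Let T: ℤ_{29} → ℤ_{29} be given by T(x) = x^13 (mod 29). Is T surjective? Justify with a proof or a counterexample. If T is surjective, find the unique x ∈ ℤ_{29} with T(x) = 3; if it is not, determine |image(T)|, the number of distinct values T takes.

Since 29 is prime, the nonzero elements of ℤ_{29} form a cyclic group of order 28.
As gcd(13, 28) = 1, raising to the 13th power is a bijection on this group: if a^13 ≡ b^13 then (ab^{−1})^13 = 1, and the only element of order dividing gcd(13, 28) = 1 is 1, so a = b.
With T(0) = 0 this makes T injective on all of ℤ_{29}, hence bijective (finite equal-size domain and codomain). In particular T is surjective.
Since T is surjective, we find the preimage of 3. The inverse of x ↦ x^13 on (ℤ_{29})^× is x ↦ x^13, because 13·13 = 169 = 6·28 + 1 ≡ 1 (mod 28) and x^{28} = 1 for x ≠ 0 (Fermat). So T⁻¹(3) = 3^13 mod 29.
Repeated squaring mod 29: 3^1 ≡ 3, 3^2 ≡ 3² = 9, 3^4 ≡ 9² = 81 ≡ 23, 3^8 ≡ 23² = 529 ≡ 7. Since 13 = 8 + 4 + 1, 3^13 ≡ 7·23·3: 7·23 = 161 ≡ 16, then 16·3 = 48 ≡ 19. So 3^13 ≡ 19 (mod 29).
Hence T⁻¹(3) = 19.

19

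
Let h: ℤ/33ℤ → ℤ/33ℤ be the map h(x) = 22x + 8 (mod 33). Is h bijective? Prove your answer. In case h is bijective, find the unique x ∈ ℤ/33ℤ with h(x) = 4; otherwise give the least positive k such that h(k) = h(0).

Recall: h is injective when h(u) = h(v) forces u = v.
We have gcd(22, 33) = 11 > 1. Taking u = 0 and v = 3: h(0) = 8 and h(3) = 22·3 + 8 = 74 ≡ 8 (mod 33).
So h(0) = h(3) while 0 ≠ 3, so h is not injective, hence not bijective.
Since h is not bijective, we find the least positive k with h(k) = h(0): this means 22k ≡ 0 (mod 33), i.e. 33 ∣ 22k. Since gcd(22, 33) = 11, dividing through by 11 this holds exactly when 3 ∣ 2k, and as gcd(2, 3) = 1, exactly when 3 ∣ k.
The smallest positive such k is 3.

3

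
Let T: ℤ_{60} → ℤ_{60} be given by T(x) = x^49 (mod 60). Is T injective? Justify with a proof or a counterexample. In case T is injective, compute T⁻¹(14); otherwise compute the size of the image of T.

45

T(0) = 0^49 = 0.
T(30): Repeated squaring mod 60: 30^1 ≡ 30, 30^2 ≡ 30² = 900 ≡ 0, 30^4 ≡ 0² = 0, 30^8 ≡ 0² = 0, 30^16 ≡ 0² = 0, 30^32 ≡ 0² = 0. Since 49 = 32 + 16 + 1, 30^49 ≡ 0·0·30: 0·0 = 0, then 0·30 = 0. So 30^49 ≡ 0 (mod 60).
So T(0) = T(30) = 0 while 0 ≠ 30, thus T is not injective.
Since T is not injective, we determine |image(T)|. Computing x^49 mod 60 for each x (by repeated squaring, reducing mod 60 at every step), the values T(0), T(1), …, T(59) are: 0, 1, 32, 3, 4, 5, 36, 7, 8, 9, 40, 11, 12, 13, 44, 15, 16, 17, 48, 19, 20, 21, 52, 23, 24, 25, 56, 27, 28, 29, 0, 31, 32, 33, 4, 35, 36, 37, 8, 39, 40, 41, 12, 43, 44, 45, 16, 47, 48, 49, 20, 51, 52, 53, 24, 55, 56, 57, 28, 59.
The distinct values are {0, 1, 3, 4, 5, 7, 8, 9, 11, 12, 13, 15, 16, 17, 19, 20, 21, 23, 24, 25, 27, 28, 29, 31, 32, 33, 35, 36, 37, 39, 40, 41, 43, 44, 45, 47, 48, 49, 51, 52, 53, 55, 56, 57, 59}; there are 45 of them.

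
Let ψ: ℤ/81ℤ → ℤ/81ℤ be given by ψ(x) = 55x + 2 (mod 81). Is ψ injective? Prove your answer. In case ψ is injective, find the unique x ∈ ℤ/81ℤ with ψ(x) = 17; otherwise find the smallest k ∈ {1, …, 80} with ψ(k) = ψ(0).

By definition, ψ is injective when ψ(x_1) = ψ(x_2) forces x_1 = x_2.
If ψ(x_1) = ψ(x_2), then 55x_1 ≡ 55x_2 (mod 81). Because gcd(55, 81) = 1, we may cancel 55 to get x_1 ≡ x_2 (mod 81).
Hence ψ is injective.
We now compute 55⁻¹ mod 81 explicitly. Euclid's algorithm: 81 = 1·55 + 26, 55 = 2·26 + 3, 26 = 8·3 + 2, 3 = 1·2 + 1; back-substituting gives 1 = 28·55 − 19·81, so 55⁻¹ ≡ 28 (mod 81).
Since ψ is injective, we compute ψ⁻¹(17): solve 55x + 2 ≡ 17 (mod 81), i.e. 55x ≡ 15 (mod 81).
Multiplying by 55⁻¹ = 28 gives x ≡ 28·15 = 420 = 5·81 + 15 ≡ 15 (mod 81).
Check: ψ(15) = 55·15 + 2 = 827 = 10·81 + 17 ≡ 17 (mod 81).

15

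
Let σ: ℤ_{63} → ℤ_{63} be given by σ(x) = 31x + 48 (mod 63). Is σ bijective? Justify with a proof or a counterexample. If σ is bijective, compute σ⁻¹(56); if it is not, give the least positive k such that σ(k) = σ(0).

Suppose σ(s) = σ(t) in ℤ_{63}. Then 31s + 48 ≡ 31t + 48 (mod 63), so 31(s − t) ≡ 0 (mod 63).
Since gcd(31, 63) = 1, 31 is invertible modulo 63, hence s − t ≡ 0 (mod 63), i.e. s = t.
We now compute 31⁻¹ mod 63 explicitly. Euclid's algorithm: 63 = 2·31 + 1; back-substituting gives 1 = 61·31 − 30·63, so 31⁻¹ ≡ 61 (mod 63).
For any y ∈ ℤ_{63}, x = 61(y − 48) mod 63 satisfies σ(x) = 31·61(y − 48) + 48 ≡ y (since 31·61 ≡ 1 mod 63). So every y has a preimage.
So σ is bijective.
Since σ is bijective, we find σ⁻¹(56): we need 31x ≡ 56 − 48 ≡ 8 (mod 63). Using 31⁻¹ = 61: x ≡ 61·8 = 488 = 7·63 + 47, so x = 47.
Check: σ(47) = 31·47 + 48 = 1505 = 23·63 + 56 ≡ 56 (mod 63).

47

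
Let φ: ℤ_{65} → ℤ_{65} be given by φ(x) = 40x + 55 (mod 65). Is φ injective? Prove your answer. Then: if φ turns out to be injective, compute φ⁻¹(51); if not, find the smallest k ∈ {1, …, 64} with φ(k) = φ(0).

13

We have gcd(40, 65) = 5 > 1. Taking x_1 = 0 and x_2 = 13: φ(0) = 55 and φ(13) = 40·13 + 55 = 575 ≡ 55 (mod 65).
So φ(0) = φ(13) while 0 ≠ 13, therefore φ is not injective.
Since φ is not injective, we find the least positive k with φ(k) = φ(0): this means 40k ≡ 0 (mod 65), i.e. 65 ∣ 40k. Since gcd(40, 65) = 5, dividing through by 5 this holds exactly when 13 ∣ 8k, and as gcd(8, 13) = 1, exactly when 13 ∣ k.
The smallest positive such k is 13.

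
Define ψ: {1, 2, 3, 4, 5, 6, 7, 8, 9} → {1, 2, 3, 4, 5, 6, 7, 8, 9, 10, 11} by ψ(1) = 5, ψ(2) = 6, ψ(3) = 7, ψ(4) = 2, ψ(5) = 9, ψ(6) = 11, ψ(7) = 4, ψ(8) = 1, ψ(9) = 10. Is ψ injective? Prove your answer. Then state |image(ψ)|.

The values ψ(1), …, ψ(9) are 5, 6, 7, 2, 9, 11, 4, 1, 10 — all distinct.
So ψ(a) = ψ(b) only when a = b, and ψ is injective.
The image of ψ is {1, 2, 4, 5, 6, 7, 9, 10, 11}, which has 9 elements.

9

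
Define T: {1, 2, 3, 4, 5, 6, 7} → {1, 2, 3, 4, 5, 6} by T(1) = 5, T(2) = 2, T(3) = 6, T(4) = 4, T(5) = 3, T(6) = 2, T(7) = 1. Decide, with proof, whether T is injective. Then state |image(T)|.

T(2) = 2 = T(6) with 2 ≠ 6, so T is not injective.
The image of T is {1, 2, 3, 4, 5, 6}, which has 6 elements.

6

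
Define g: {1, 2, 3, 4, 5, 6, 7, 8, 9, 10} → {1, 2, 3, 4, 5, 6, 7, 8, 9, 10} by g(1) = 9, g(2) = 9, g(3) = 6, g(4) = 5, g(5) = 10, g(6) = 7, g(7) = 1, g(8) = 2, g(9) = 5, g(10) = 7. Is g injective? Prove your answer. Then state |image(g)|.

7

g(1) = 9 = g(2) with 1 ≠ 2, so g is not injective.
The image of g is {1, 2, 5, 6, 7, 9, 10}, which has 7 elements.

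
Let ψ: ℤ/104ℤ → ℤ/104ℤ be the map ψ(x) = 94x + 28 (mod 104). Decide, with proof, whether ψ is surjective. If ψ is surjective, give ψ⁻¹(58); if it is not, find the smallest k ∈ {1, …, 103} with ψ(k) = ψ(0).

52

Since gcd(94, 104) = 2, we have 94x ≡ 0 (mod 2) for all x, so ψ(x) ≡ 0 (mod 2).
But 1 ≢ 0 (mod 2), so 1 ∈ ℤ/104ℤ has no preimage. Therefore ψ is not surjective.
Since ψ is not surjective, we find the least positive k with ψ(k) = ψ(0): this means 94k ≡ 0 (mod 104), i.e. 104 ∣ 94k. Since gcd(94, 104) = 2, dividing through by 2 this holds exactly when 52 ∣ 47k, and as gcd(47, 52) = 1, exactly when 52 ∣ k.
The smallest positive such k is 52.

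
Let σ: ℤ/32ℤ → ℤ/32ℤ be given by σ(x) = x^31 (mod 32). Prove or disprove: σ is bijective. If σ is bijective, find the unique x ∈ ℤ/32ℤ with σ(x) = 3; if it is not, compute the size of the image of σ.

17

σ(0) = 0^31 = 0.
σ(2): Repeated squaring mod 32: 2^1 ≡ 2, 2^2 ≡ 2² = 4, 2^4 ≡ 4² = 16, 2^8 ≡ 16² = 256 ≡ 0, 2^16 ≡ 0² = 0. Since 31 = 16 + 8 + 4 + 2 + 1, 2^31 ≡ 0·0·16·4·2: 0·0 = 0, then 0·16 = 0, then 0·4 = 0, then 0·2 = 0. So 2^31 ≡ 0 (mod 32).
So σ(0) = σ(2) = 0 while 0 ≠ 2, hence σ is not injective, hence not bijective.
Since σ is not bijective, we determine |image(σ)|. Computing x^31 mod 32 for each x (by repeated squaring, reducing mod 32 at every step), the values σ(0), σ(1), …, σ(31) are: 0, 1, 0, 11, 0, 13, 0, 23, 0, 25, 0, 3, 0, 5, 0, 15, 0, 17, 0, 27, 0, 29, 0, 7, 0, 9, 0, 19, 0, 21, 0, 31.
The distinct values are {0, 1, 3, 5, 7, 9, 11, 13, 15, 17, 19, 21, 23, 25, 27, 29, 31}; there are 17 of them.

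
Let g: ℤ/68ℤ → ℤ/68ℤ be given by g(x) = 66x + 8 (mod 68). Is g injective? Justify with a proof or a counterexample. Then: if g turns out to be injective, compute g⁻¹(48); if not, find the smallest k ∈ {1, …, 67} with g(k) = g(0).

We have gcd(66, 68) = 2 > 1. Taking u = 0 and v = 34: g(0) = 8 and g(34) = 66·34 + 8 = 2252 ≡ 8 (mod 68).
So g(0) = g(34) while 0 ≠ 34, hence g is not injective.
Since g is not injective, we find the least positive k with g(k) = g(0): this means 66k ≡ 0 (mod 68), i.e. 68 ∣ 66k. Since gcd(66, 68) = 2, dividing through by 2 this holds exactly when 34 ∣ 33k, and as gcd(33, 34) = 1, exactly when 34 ∣ k.
The smallest positive such k is 34.

34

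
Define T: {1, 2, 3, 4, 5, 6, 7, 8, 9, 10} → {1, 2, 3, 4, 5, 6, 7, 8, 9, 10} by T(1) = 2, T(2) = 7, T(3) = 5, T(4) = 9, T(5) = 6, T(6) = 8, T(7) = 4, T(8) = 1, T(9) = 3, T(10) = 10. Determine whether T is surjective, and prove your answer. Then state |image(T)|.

Every element of the codomain has a preimage: 1 = T(8), 2 = T(1), 3 = T(9), 4 = T(7), 5 = T(3), 6 = T(5), 7 = T(2), 8 = T(6), 9 = T(4), 10 = T(10).
Hence T is surjective.
The image of T is {1, 2, 3, 4, 5, 6, 7, 8, 9, 10}, which has 10 elements.

10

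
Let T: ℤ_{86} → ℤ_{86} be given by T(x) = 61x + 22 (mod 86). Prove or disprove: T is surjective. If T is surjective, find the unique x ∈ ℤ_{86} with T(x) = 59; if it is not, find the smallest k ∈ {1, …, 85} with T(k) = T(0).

Since gcd(61, 86) = 1, 61 is invertible modulo 86. Euclid's algorithm: 86 = 1·61 + 25, 61 = 2·25 + 11, 25 = 2·11 + 3, 11 = 3·3 + 2, 3 = 1·2 + 1; back-substituting gives 1 = 55·61 − 39·86, so 61⁻¹ ≡ 55 (mod 86).
Then y ↦ 55(y − 22) is a two-sided inverse to T, so every y ∈ ℤ_{86} has a preimage.
Hence T is surjective.
Since T is surjective, we find T⁻¹(59): we need 61x ≡ 59 − 22 ≡ 37 (mod 86). Using 61⁻¹ = 55: x ≡ 55·37 = 2035 = 23·86 + 57, so x = 57.
Check: T(57) = 61·57 + 22 = 3499 = 40·86 + 59 ≡ 59 (mod 86).

57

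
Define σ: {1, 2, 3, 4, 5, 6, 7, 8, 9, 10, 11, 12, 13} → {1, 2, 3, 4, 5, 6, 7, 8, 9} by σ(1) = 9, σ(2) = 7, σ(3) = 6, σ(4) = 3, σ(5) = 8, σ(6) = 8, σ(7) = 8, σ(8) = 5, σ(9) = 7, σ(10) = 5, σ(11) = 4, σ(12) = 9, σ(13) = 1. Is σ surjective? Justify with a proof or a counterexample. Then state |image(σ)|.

No element maps to 2, so σ is not surjective.
The image of σ is {1, 3, 4, 5, 6, 7, 8, 9}, which has 8 elements.

8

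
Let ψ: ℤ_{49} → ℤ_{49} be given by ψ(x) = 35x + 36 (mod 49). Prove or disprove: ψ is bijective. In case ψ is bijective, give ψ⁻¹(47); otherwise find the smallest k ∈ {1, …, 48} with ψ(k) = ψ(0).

By definition, ψ is injective if ψ(a) = ψ(b) implies a = b.
We have gcd(35, 49) = 7 > 1. Taking a = 0 and b = 7: ψ(0) = 36 and ψ(7) = 35·7 + 36 = 281 ≡ 36 (mod 49).
So ψ(0) = ψ(7) while 0 ≠ 7, therefore ψ is not injective, hence not bijective.
Since ψ is not bijective, we find the least positive k with ψ(k) = ψ(0): this means 35k ≡ 0 (mod 49), i.e. 49 ∣ 35k. Since gcd(35, 49) = 7, dividing through by 7 this holds exactly when 7 ∣ 5k, and as gcd(5, 7) = 1, exactly when 7 ∣ k.
The smallest positive such k is 7.

7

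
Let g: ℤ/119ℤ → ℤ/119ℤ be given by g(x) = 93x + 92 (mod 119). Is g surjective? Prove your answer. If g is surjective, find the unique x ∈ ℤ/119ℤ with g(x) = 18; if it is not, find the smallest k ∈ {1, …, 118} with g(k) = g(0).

Since gcd(93, 119) = 1, 93 is invertible modulo 119. Euclid's algorithm: 119 = 1·93 + 26, 93 = 3·26 + 15, 26 = 1·15 + 11, 15 = 1·11 + 4, 11 = 2·4 + 3, 4 = 1·3 + 1; back-substituting gives 1 = 32·93 − 25·119, so 93⁻¹ ≡ 32 (mod 119).
For any y ∈ ℤ/119ℤ, x = 32(y − 92) mod 119 satisfies g(x) = 93·32(y − 92) + 92 ≡ y (since 93·32 ≡ 1 mod 119). So every y has a preimage.
Therefore g is surjective.
Since g is surjective, we compute g⁻¹(18): solve 93x + 92 ≡ 18 (mod 119), i.e. 93x ≡ 45 (mod 119).
Multiplying by 93⁻¹ = 32 gives x ≡ 32·45 = 1440 = 12·119 + 12 ≡ 12 (mod 119).
Check: g(12) = 93·12 + 92 = 1208 = 10·119 + 18 ≡ 18 (mod 119).

12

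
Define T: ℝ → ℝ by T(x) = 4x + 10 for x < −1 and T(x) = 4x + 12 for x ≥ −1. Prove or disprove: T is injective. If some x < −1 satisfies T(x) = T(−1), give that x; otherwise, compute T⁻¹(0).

-5/2

Both pieces are strictly increasing (slopes 4 and 4), so each is injective on its own interval.
The left piece maps (−∞, −1) onto (−∞, 6); the right piece maps [−1, ∞) onto [8, ∞).
These images are disjoint, so no value is attained by both pieces. So T is injective.
Because the two images are disjoint, no x < −1 has T(x) = T(−1), so we compute T⁻¹(0): 0 lies in (−∞, 6), so solve 4x + 10 = 0: x = (0 − 10)/4 = −5/2.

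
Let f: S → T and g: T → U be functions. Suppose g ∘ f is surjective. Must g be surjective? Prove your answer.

surjective

Let c ∈ U. Since g ∘ f is surjective, some a ∈ S has g(f(a)) = c. Then b = f(a) ∈ T satisfies g(b) = c. So g is surjective.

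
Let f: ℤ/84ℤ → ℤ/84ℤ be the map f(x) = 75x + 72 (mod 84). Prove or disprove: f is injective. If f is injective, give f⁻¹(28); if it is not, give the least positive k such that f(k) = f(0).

28

Recall that f is injective if f(a) = f(b) implies a = b.
We have gcd(75, 84) = 3 > 1. Taking a = 0 and b = 28: f(0) = 72 and f(28) = 75·28 + 72 = 2172 ≡ 72 (mod 84).
So f(0) = f(28) while 0 ≠ 28, so f is not injective.
Since f is not injective, we find the least positive k with f(k) = f(0): this means 75k ≡ 0 (mod 84), i.e. 84 ∣ 75k. Since gcd(75, 84) = 3, dividing through by 3 this holds exactly when 28 ∣ 25k, and as gcd(25, 28) = 1, exactly when 28 ∣ k.
The smallest positive such k is 28.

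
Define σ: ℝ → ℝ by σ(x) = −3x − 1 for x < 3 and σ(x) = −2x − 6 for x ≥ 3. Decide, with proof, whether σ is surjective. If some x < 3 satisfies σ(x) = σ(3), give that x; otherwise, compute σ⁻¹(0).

Both pieces are strictly decreasing (slopes −3 and −2), so each is injective on its own interval.
The left piece maps (−∞, 3) onto (−10, ∞); the right piece maps [3, ∞) onto (−∞, −12].
The union (−10, ∞) ∪ (−∞, −12] omits the interval between −10 and −12; in particular −10 has no preimage. So σ is not surjective.
Because the two images are disjoint, no x < 3 has σ(x) = σ(3), so we compute σ⁻¹(0): 0 lies in (−10, ∞), so solve −3x − 1 = 0: x = (0 + 1)/(−3) = −1/3.

-1/3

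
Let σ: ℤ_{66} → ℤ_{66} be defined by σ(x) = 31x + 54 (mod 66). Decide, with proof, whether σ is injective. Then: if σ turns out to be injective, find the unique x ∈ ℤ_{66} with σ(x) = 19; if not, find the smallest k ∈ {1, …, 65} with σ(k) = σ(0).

1

Suppose σ(a) = σ(b) in ℤ_{66}. Then 31a + 54 ≡ 31b + 54 (mod 66), so 31(a − b) ≡ 0 (mod 66).
Since gcd(31, 66) = 1, 31 is invertible modulo 66, so a − b ≡ 0 (mod 66), i.e. a = b.
Hence σ is injective.
We now compute 31⁻¹ mod 66 explicitly. Euclid's algorithm: 66 = 2·31 + 4, 31 = 7·4 + 3, 4 = 1·3 + 1; back-substituting gives 1 = 49·31 − 23·66, so 31⁻¹ ≡ 49 (mod 66).
Since σ is injective, we find σ⁻¹(19): we need 31x ≡ 19 − 54 ≡ 31 (mod 66). Using 31⁻¹ = 49: x ≡ 49·31 = 1519 = 23·66 + 1, so x = 1.
Check: σ(1) = 31·1 + 54 = 85 = 1·66 + 19 ≡ 19 (mod 66).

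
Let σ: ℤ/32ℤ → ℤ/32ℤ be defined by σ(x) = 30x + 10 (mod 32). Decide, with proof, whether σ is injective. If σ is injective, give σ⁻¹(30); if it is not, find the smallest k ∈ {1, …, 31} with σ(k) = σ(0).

16

We have gcd(30, 32) = 2 > 1. Taking u = 0 and v = 16: σ(0) = 10 and σ(16) = 30·16 + 10 = 490 ≡ 10 (mod 32).
So σ(0) = σ(16) while 0 ≠ 16, thus σ is not injective.
Since σ is not injective, we find the least positive k with σ(k) = σ(0): this means 30k ≡ 0 (mod 32), i.e. 32 ∣ 30k. Since gcd(30, 32) = 2, dividing through by 2 this holds exactly when 16 ∣ 15k, and as gcd(15, 16) = 1, exactly when 16 ∣ k.
The smallest positive such k is 16.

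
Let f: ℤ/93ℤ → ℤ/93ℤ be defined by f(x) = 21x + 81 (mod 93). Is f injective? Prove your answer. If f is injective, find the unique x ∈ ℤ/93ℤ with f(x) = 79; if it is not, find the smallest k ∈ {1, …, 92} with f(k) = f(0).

We have gcd(21, 93) = 3 > 1. Taking x_1 = 0 and x_2 = 31: f(0) = 81 and f(31) = 21·31 + 81 = 732 ≡ 81 (mod 93).
So f(0) = f(31) while 0 ≠ 31, therefore f is not injective.
Since f is not injective, we find the least positive k with f(k) = f(0): this means 21k ≡ 0 (mod 93), i.e. 93 ∣ 21k. Since gcd(21, 93) = 3, dividing through by 3 this holds exactly when 31 ∣ 7k, and as gcd(7, 31) = 1, exactly when 31 ∣ k.
The smallest positive such k is 31.

31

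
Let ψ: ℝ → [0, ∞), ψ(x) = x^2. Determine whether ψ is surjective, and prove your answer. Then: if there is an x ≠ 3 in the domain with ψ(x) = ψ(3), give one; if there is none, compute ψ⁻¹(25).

For any y ∈ [0, ∞), x = y^{1/2} ∈ ℝ satisfies x^2 = y, so ψ is surjective.
For the follow-up, such an x exists: taking x = −3 ∈ ℝ gives ψ(−3) = 9 = ψ(3) with −3 ≠ 3.

-3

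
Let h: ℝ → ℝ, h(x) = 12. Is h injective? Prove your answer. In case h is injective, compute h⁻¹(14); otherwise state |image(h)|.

1

h(0) = 12 = h(1) with 0 ≠ 1, so h is not injective.
Since h is not injective, we state |image(h)|: the image of h is {12}, which has 1 element.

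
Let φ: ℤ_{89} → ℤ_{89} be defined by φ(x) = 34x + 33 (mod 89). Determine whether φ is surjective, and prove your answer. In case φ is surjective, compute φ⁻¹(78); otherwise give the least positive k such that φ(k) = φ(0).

By definition, φ is surjective if every y in the codomain equals φ(x) for some x in the domain.
Since gcd(34, 89) = 1, 34 is invertible modulo 89. Euclid's algorithm: 89 = 2·34 + 21, 34 = 1·21 + 13, 21 = 1·13 + 8, 13 = 1·8 + 5, 8 = 1·5 + 3, 5 = 1·3 + 2, 3 = 1·2 + 1; back-substituting gives 1 = 55·34 − 21·89, so 34⁻¹ ≡ 55 (mod 89).
For any y ∈ ℤ_{89}, x = 55(y − 33) mod 89 satisfies φ(x) = 34·55(y − 33) + 33 ≡ y (since 34·55 ≡ 1 mod 89). So every y has a preimage.
Thus φ is surjective.
Since φ is surjective, we compute φ⁻¹(78): solve 34x + 33 ≡ 78 (mod 89), i.e. 34x ≡ 45 (mod 89).
Multiplying by 34⁻¹ = 55 gives x ≡ 55·45 = 2475 = 27·89 + 72 ≡ 72 (mod 89).
Check: φ(72) = 34·72 + 33 = 2481 = 27·89 + 78 ≡ 78 (mod 89).

72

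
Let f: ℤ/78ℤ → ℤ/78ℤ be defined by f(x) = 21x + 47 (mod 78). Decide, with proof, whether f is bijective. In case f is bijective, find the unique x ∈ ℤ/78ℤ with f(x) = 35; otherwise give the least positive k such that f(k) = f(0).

We have gcd(21, 78) = 3 > 1. Taking u = 0 and v = 26: f(0) = 47 and f(26) = 21·26 + 47 = 593 ≡ 47 (mod 78).
So f(0) = f(26) while 0 ≠ 26, hence f is not injective, hence not bijective.
Since f is not bijective, we find the least positive k with f(k) = f(0): this means 21k ≡ 0 (mod 78), i.e. 78 ∣ 21k. Since gcd(21, 78) = 3, dividing through by 3 this holds exactly when 26 ∣ 7k, and as gcd(7, 26) = 1, exactly when 26 ∣ k.
The smallest positive such k is 26.

26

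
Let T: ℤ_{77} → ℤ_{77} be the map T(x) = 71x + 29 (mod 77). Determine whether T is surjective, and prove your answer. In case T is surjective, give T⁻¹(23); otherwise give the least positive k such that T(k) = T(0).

Since gcd(71, 77) = 1, 71 is invertible modulo 77. Euclid's algorithm: 77 = 1·71 + 6, 71 = 11·6 + 5, 6 = 1·5 + 1; back-substituting gives 1 = 64·71 − 59·77, so 71⁻¹ ≡ 64 (mod 77).
Then y ↦ 64(y − 29) is a two-sided inverse to T, so every y ∈ ℤ_{77} has a preimage.
So T is surjective.
Since T is surjective, we find T⁻¹(23): we need 71x ≡ 23 − 29 ≡ 71 (mod 77). Using 71⁻¹ = 64: x ≡ 64·71 = 4544 = 59·77 + 1, so x = 1.
Check: T(1) = 71·1 + 29 = 100 = 1·77 + 23 ≡ 23 (mod 77).

1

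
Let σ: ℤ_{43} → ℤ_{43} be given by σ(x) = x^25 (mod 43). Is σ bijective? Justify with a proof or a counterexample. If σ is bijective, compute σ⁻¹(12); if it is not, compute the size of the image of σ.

19

Since 43 is prime, the nonzero elements of ℤ_{43} form a cyclic group of order 42.
As gcd(25, 42) = 1, raising to the 25th power is a bijection on this group: if s^25 ≡ t^25 then (st^{−1})^25 = 1, and the only element of order dividing gcd(25, 42) = 1 is 1, so s = t.
With σ(0) = 0 this makes σ injective on all of ℤ_{43}, hence bijective (finite equal-size domain and codomain). In particular σ is bijective.
Since σ is bijective, we find the preimage of 12. The inverse of x ↦ x^25 on (ℤ_{43})^× is x ↦ x^37, because 25·37 = 925 = 22·42 + 1 ≡ 1 (mod 42) and x^{42} = 1 for x ≠ 0 (Fermat). So σ⁻¹(12) = 12^37 mod 43.
Repeated squaring mod 43: 12^1 ≡ 12, 12^2 ≡ 12² = 144 ≡ 15, 12^4 ≡ 15² = 225 ≡ 10, 12^8 ≡ 10² = 100 ≡ 14, 12^16 ≡ 14² = 196 ≡ 24, 12^32 ≡ 24² = 576 ≡ 17. Since 37 = 32 + 4 + 1, 12^37 ≡ 17·10·12: 17·10 = 170 ≡ 41, then 41·12 = 492 ≡ 19. So 12^37 ≡ 19 (mod 43).
Hence σ⁻¹(12) = 19.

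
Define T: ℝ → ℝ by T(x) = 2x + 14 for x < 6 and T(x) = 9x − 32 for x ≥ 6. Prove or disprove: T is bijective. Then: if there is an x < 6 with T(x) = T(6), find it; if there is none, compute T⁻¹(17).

Both pieces are strictly increasing (slopes 2 and 9), so each is injective on its own interval.
The left piece maps (−∞, 6) onto (−∞, 26); the right piece maps [6, ∞) onto [22, ∞).
These images overlap. In particular T(6) = 22 (right piece), and solving 2x + 14 = 22 on the left piece gives x = 4 < 6.
So T(4) = T(6) with 4 ≠ 6, and T is not injective, hence not bijective. This x = 4 is the requested value below 6.

4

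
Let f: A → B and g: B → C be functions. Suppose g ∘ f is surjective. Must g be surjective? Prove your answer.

surjective

Let c ∈ C. Since g ∘ f is surjective, some a ∈ A has g(f(a)) = c. Then b = f(a) ∈ B satisfies g(b) = c. So g is surjective.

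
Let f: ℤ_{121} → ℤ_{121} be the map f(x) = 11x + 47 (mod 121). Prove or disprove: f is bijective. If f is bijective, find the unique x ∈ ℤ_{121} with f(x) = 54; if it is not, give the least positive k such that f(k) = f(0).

11

We have gcd(11, 121) = 11 > 1. Taking s = 0 and t = 11: f(0) = 47 and f(11) = 11·11 + 47 = 168 ≡ 47 (mod 121).
So f(0) = f(11) while 0 ≠ 11, thus f is not injective, hence not bijective.
Since f is not bijective, we find the least positive k with f(k) = f(0): this means 11k ≡ 0 (mod 121), i.e. 121 ∣ 11k. Since gcd(11, 121) = 11, dividing through by 11 this holds exactly when 11 ∣ k.
The smallest positive such k is 11.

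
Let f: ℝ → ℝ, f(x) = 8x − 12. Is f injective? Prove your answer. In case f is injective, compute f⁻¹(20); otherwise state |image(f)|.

4

Suppose f(u) = f(v). Then 8u − 12 = 8v − 12, so 8u = 8v, therefore u = v.
Hence f is injective.
Since f is injective, we compute f⁻¹(20) = (20 + 12)/8 = 4.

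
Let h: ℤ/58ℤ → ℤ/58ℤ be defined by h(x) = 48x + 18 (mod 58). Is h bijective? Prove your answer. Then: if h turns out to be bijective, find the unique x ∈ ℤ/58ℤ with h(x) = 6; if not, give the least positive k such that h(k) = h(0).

29

We have gcd(48, 58) = 2 > 1. Taking x_1 = 0 and x_2 = 29: h(0) = 18 and h(29) = 48·29 + 18 = 1410 ≡ 18 (mod 58).
So h(0) = h(29) while 0 ≠ 29, so h is not injective, hence not bijective.
Since h is not bijective, we find the least positive k with h(k) = h(0): this means 48k ≡ 0 (mod 58), i.e. 58 ∣ 48k. Since gcd(48, 58) = 2, dividing through by 2 this holds exactly when 29 ∣ 24k, and as gcd(24, 29) = 1, exactly when 29 ∣ k.
The smallest positive such k is 29.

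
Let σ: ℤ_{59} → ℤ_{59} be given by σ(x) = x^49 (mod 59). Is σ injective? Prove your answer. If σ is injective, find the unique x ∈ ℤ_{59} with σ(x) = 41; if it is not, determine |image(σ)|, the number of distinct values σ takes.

Since 59 is prime, the nonzero elements of ℤ_{59} form a cyclic group of order 58.
As gcd(49, 58) = 1, raising to the 49th power is a bijection on this group: if x_1^49 ≡ x_2^49 then (x_1x_2^{−1})^49 = 1, and the only element of order dividing gcd(49, 58) = 1 is 1, so x_1 = x_2.
With σ(0) = 0 this makes σ injective on all of ℤ_{59}, hence bijective (finite equal-size domain and codomain). In particular σ is injective.
Since σ is injective, we find the preimage of 41. The inverse of x ↦ x^49 on (ℤ_{59})^× is x ↦ x^45, because 49·45 = 2205 = 38·58 + 1 ≡ 1 (mod 58) and x^{58} = 1 for x ≠ 0 (Fermat). So σ⁻¹(41) = 41^45 mod 59.
Repeated squaring mod 59: 41^1 ≡ 41, 41^2 ≡ 41² = 1681 ≡ 29, 41^4 ≡ 29² = 841 ≡ 15, 41^8 ≡ 15² = 225 ≡ 48, 41^16 ≡ 48² = 2304 ≡ 3, 41^32 ≡ 3² = 9. Since 45 = 32 + 8 + 4 + 1, 41^45 ≡ 9·48·15·41: 9·48 = 432 ≡ 19, then 19·15 = 285 ≡ 49, then 49·41 = 2009 ≡ 3. So 41^45 ≡ 3 (mod 59).
Hence σ⁻¹(41) = 3.

3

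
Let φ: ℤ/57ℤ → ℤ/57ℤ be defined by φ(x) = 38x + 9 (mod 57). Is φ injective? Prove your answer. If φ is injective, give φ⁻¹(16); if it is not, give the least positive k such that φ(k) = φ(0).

Recall: injectivity means: for all s, t in the domain, φ(s) = φ(t) implies s = t.
We have gcd(38, 57) = 19 > 1. Taking s = 0 and t = 3: φ(0) = 9 and φ(3) = 38·3 + 9 = 123 ≡ 9 (mod 57).
So φ(0) = φ(3) while 0 ≠ 3, thus φ is not injective.
Since φ is not injective, we find the least positive k with φ(k) = φ(0): this means 38k ≡ 0 (mod 57), i.e. 57 ∣ 38k. Since gcd(38, 57) = 19, dividing through by 19 this holds exactly when 3 ∣ 2k, and as gcd(2, 3) = 1, exactly when 3 ∣ k.
The smallest positive such k is 3.

3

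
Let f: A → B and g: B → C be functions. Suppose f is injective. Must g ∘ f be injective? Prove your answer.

not injective

No. Take A = B = C = {1, 2}, f = identity (injective), and g(x) = 1 for every x.
Then (g ∘ f)(1) = 1 = (g ∘ f)(2) with 1 ≠ 2, so g ∘ f is not injective.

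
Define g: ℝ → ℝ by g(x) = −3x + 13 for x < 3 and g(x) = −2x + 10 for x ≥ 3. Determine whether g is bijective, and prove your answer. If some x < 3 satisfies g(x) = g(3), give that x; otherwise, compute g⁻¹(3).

7/2

Both pieces are strictly decreasing (slopes −3 and −2), so each is injective on its own interval.
The left piece maps (−∞, 3) onto (4, ∞); the right piece maps [3, ∞) onto (−∞, 4].
Since 4 = 4, the images partition ℝ: g is injective and surjective, hence bijective.
Because the two images are disjoint, no x < 3 has g(x) = g(3), so we compute g⁻¹(3): 3 lies in (−∞, 4], so solve −2x + 10 = 3: x = (3 − 10)/(−2) = 7/2.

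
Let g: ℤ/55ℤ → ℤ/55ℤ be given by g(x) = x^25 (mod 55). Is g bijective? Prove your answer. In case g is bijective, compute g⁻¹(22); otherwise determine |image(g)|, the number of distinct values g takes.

15

g(2): Repeated squaring mod 55: 2^1 ≡ 2, 2^2 ≡ 2² = 4, 2^4 ≡ 4² = 16, 2^8 ≡ 16² = 256 ≡ 36, 2^16 ≡ 36² = 1296 ≡ 31. Since 25 = 16 + 8 + 1, 2^25 ≡ 31·36·2: 31·36 = 1116 ≡ 16, then 16·2 = 32. So 2^25 ≡ 32 (mod 55).
g(7): Repeated squaring mod 55: 7^1 ≡ 7, 7^2 ≡ 7² = 49, 7^4 ≡ 49² = 2401 ≡ 36, 7^8 ≡ 36² = 1296 ≡ 31, 7^16 ≡ 31² = 961 ≡ 26. Since 25 = 16 + 8 + 1, 7^25 ≡ 26·31·7: 26·31 = 806 ≡ 36, then 36·7 = 252 ≡ 32. So 7^25 ≡ 32 (mod 55).
So g(2) = g(7) = 32 while 2 ≠ 7, therefore g is not injective, hence not bijective.
Since g is not bijective, we determine |image(g)|. Computing x^25 mod 55 for each x (by repeated squaring, reducing mod 55 at every step), the values g(0), g(1), …, g(54) are: 0, 1, 32, 23, 34, 45, 21, 32, 43, 34, 10, 11, 12, 43, 34, 45, 1, 32, 43, 54, 45, 21, 22, 23, 54, 45, 1, 12, 43, 54, 10, 1, 32, 33, 34, 10, 1, 12, 23, 54, 10, 21, 12, 43, 44, 45, 21, 12, 23, 34, 10, 21, 32, 23, 54.
The distinct values are {0, 1, 10, 11, 12, 21, 22, 23, 32, 33, 34, 43, 44, 45, 54}; there are 15 of them.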